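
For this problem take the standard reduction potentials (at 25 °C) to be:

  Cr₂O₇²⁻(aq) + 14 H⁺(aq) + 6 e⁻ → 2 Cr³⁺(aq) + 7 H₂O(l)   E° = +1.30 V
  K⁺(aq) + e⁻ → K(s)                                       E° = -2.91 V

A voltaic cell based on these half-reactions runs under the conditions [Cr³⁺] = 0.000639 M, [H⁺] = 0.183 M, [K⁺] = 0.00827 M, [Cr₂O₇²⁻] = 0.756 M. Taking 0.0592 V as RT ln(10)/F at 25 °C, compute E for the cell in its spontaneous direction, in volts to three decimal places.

Cr₂O₇²⁻/Cr³⁺ is the cathode (higher E°), K⁺/K the anode: E°cell = +1.30 − (-2.91) = +4.21 V, n = 6.
Overall: Cr₂O₇²⁻(aq) + 14 H⁺(aq) + 6 K(s) → 2 Cr³⁺(aq) + 7 H₂O(l) + 6 K⁺(aq)
Q = [Cr³⁺]^2·[K⁺]^6 / ([Cr₂O₇²⁻]·[H⁺]^14); log Q = -8.437.
E = E° − (0.0592/n) log Q = +4.21 − (0.0592/6)(-8.437) = +4.293 V.

+4.293 V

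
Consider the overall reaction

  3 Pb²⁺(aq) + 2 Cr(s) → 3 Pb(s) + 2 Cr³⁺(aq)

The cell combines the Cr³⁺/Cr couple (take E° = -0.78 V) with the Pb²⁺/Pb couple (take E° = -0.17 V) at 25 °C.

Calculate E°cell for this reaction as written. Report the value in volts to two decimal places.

The Pb²⁺/Pb couple has the higher reduction potential, so it is the cathode; Cr³⁺/Cr is oxidised at the anode.
E°cell = E°(cathode) − E°(anode) = (-0.17) − (-0.78) = +0.61 V.
Since E°cell > 0, the reaction is spontaneous under standard conditions.

+0.61 V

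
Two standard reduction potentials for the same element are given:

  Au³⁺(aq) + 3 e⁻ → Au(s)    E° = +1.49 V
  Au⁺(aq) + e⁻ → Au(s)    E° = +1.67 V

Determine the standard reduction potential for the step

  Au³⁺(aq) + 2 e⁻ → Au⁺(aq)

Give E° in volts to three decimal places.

+1.400 V

Sequential free energies add, so n₃E°₃ = n₁E°₁ + n₂E°₂.
With n₃ = 3, and the known step contributing 1×(+1.67) V, the unknown satisfies 2·E° = 3×(+1.49) − 1×(+1.67) = +2.800.
E° = +2.800 / 2 = +1.400 V.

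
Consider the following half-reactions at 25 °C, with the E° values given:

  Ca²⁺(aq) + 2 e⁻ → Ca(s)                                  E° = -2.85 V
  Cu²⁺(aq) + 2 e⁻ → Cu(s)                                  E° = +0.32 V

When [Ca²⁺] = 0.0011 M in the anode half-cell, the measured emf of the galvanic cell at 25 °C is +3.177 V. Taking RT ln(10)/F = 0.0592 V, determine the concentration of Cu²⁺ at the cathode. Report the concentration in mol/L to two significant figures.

Cu²⁺/Cu is the cathode, Ca²⁺/Ca the anode: E°cell = +3.17 V, n = 2.
Overall reaction: Cu²⁺(aq) + Ca(s) → Cu(s) + Ca²⁺(aq); Q = [Ca²⁺]^1/[Cu²⁺]^1.
From E = E° − (0.0592/n) log Q: log Q = (E° − E)·n/0.0592 = (+3.17 − (+3.177))·2/0.0592 = -0.2365.
So 1·log[Cu²⁺] = 1·log(0.0011) − log Q = -2.9586 − (-0.2365) = -2.7221; [Cu²⁺] = 10^(-2.7221) ≈ 0.0019 M.

0.0019 M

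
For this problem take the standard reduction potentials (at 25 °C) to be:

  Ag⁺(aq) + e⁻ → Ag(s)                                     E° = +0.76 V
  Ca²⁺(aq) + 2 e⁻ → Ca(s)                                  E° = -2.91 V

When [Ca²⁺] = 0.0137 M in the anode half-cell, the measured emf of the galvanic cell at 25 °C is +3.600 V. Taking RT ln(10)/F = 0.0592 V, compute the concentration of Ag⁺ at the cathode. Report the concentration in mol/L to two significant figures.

0.0077 M

Ag⁺/Ag is the cathode, Ca²⁺/Ca the anode: E°cell = +3.67 V, n = 2.
Overall reaction: 2 Ag⁺(aq) + Ca(s) → 2 Ag(s) + Ca²⁺(aq); Q = [Ca²⁺]^1/[Ag⁺]^2.
From E = E° − (0.0592/n) log Q: log Q = (E° − E)·n/0.0592 = (+3.67 − (+3.600))·2/0.0592 = 2.3649.
So 2·log[Ag⁺] = 1·log(0.0137) − log Q = -1.8633 − (2.3649) = -4.2282; log[Ag⁺] = -4.2282 / 2 = -2.1141; [Ag⁺] = 10^(-2.1141) ≈ 0.0077 M.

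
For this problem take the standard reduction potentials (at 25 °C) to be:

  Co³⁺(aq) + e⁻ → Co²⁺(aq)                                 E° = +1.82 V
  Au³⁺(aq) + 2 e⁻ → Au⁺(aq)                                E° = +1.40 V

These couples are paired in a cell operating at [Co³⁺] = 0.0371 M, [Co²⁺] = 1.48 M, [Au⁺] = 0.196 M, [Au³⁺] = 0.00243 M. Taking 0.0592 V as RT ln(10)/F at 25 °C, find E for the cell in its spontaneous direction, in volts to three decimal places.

+0.382 V

Co³⁺/Co²⁺ is the cathode (higher E°), Au³⁺/Au⁺ the anode: E°cell = +1.82 − (+1.40) = +0.42 V, n = 2.
Overall: 2 Co³⁺(aq) + Au⁺(aq) → 2 Co²⁺(aq) + Au³⁺(aq)
Q = [Co²⁺]^2·[Au³⁺] / ([Co³⁺]^2·[Au⁺]); log Q = 1.295.
E = E° − (0.0592/n) log Q = +0.42 − (0.0592/2)(1.295) = +0.382 V.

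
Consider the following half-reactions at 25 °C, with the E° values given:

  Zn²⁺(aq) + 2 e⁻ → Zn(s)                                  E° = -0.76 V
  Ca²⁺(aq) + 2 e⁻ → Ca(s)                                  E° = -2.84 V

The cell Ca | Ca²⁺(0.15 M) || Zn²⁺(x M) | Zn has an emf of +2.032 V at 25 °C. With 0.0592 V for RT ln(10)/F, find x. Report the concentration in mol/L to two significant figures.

Zn²⁺/Zn is the cathode, Ca²⁺/Ca the anode: E°cell = +2.08 V, n = 2.
Overall reaction: Zn²⁺(aq) + Ca(s) → Zn(s) + Ca²⁺(aq); Q = [Ca²⁺]^1/[Zn²⁺]^1.
From E = E° − (0.0592/n) log Q: log Q = (E° − E)·n/0.0592 = (+2.08 − (+2.032))·2/0.0592 = 1.6216.
So 1·log[Zn²⁺] = 1·log(0.15) − log Q = -0.8239 − (1.6216) = -2.4455; [Zn²⁺] = 10^(-2.4455) ≈ 0.0036 M.

0.0036 M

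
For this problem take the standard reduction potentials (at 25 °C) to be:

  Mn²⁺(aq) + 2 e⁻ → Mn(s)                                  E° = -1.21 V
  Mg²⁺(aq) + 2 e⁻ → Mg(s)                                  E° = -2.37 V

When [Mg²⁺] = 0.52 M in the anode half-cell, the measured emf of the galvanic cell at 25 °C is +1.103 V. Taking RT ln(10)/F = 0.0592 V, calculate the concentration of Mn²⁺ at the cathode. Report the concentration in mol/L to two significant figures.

0.0062 M

Mn²⁺/Mn is the cathode, Mg²⁺/Mg the anode: E°cell = +1.16 V, n = 2.
Overall reaction: Mn²⁺(aq) + Mg(s) → Mn(s) + Mg²⁺(aq); Q = [Mg²⁺]^1/[Mn²⁺]^1.
From E = E° − (0.0592/n) log Q: log Q = (E° − E)·n/0.0592 = (+1.16 − (+1.103))·2/0.0592 = 1.9257.
So 1·log[Mn²⁺] = 1·log(0.52) − log Q = -0.2840 − (1.9257) = -2.2097; [Mn²⁺] = 10^(-2.2097) ≈ 0.0062 M.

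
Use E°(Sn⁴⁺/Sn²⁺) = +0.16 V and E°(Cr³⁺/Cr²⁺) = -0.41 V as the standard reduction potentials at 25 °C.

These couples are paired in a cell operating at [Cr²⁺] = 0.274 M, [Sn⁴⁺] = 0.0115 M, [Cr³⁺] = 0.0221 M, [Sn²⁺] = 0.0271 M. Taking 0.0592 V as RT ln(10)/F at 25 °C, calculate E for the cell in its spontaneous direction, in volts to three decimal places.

Sn⁴⁺/Sn²⁺ is the cathode (higher E°), Cr³⁺/Cr²⁺ the anode: E°cell = +0.16 − (-0.41) = +0.57 V, n = 2.
Overall: Sn⁴⁺(aq) + 2 Cr²⁺(aq) → Sn²⁺(aq) + 2 Cr³⁺(aq)
Q = [Sn²⁺]·[Cr³⁺]^2 / ([Sn⁴⁺]·[Cr²⁺]^2); log Q = -1.814.
E = E° − (0.0592/n) log Q = +0.57 − (0.0592/2)(-1.814) = +0.624 V.

+0.624 V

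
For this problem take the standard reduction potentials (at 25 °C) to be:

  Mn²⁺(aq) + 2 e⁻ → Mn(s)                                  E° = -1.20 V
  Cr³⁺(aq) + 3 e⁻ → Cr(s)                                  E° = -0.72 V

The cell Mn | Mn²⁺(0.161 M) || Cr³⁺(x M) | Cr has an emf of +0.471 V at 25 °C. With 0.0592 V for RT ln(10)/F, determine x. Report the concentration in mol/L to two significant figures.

0.023 M

Cr³⁺/Cr is the cathode, Mn²⁺/Mn the anode: E°cell = +0.48 V, n = 6.
Overall reaction: 2 Cr³⁺(aq) + 3 Mn(s) → 2 Cr(s) + 3 Mn²⁺(aq); Q = [Mn²⁺]^3/[Cr³⁺]^2.
From E = E° − (0.0592/n) log Q: log Q = (E° − E)·n/0.0592 = (+0.48 − (+0.471))·6/0.0592 = 0.9122.
So 2·log[Cr³⁺] = 3·log(0.161) − log Q = -2.3795 − (0.9122) = -3.2917; log[Cr³⁺] = -3.2917 / 2 = -1.6459; [Cr³⁺] = 10^(-1.6459) ≈ 0.023 M.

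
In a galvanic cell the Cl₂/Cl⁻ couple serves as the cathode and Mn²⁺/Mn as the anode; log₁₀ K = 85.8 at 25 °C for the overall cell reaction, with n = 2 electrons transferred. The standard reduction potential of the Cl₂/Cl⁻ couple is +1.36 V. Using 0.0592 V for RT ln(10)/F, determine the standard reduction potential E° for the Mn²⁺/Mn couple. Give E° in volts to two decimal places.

-1.18 V

E°cell = (0.0592/n)·log K = (0.0592/2)(85.8) = +2.540 V.
Since Cl₂/Cl⁻ is the cathode and Mn²⁺/Mn the anode, E°cell = E°(Cl₂/Cl⁻) − E°(Mn²⁺/Mn).
So E°(Mn²⁺/Mn) = E°(Cl₂/Cl⁻) − E°cell = (+1.36) − (+2.540) = -1.18 V.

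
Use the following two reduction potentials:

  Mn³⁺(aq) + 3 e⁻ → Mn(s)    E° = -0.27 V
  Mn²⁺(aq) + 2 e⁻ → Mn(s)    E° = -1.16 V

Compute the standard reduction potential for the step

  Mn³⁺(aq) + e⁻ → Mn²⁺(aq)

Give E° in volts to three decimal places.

+1.510 V

Sequential free energies add, so n₃E°₃ = n₁E°₁ + n₂E°₂.
With n₃ = 3, and the known step contributing 2×(-1.16) V, the unknown satisfies 1·E° = 3×(-0.27) − 2×(-1.16) = +1.510.
E° = +1.510 / 1 = +1.510 V.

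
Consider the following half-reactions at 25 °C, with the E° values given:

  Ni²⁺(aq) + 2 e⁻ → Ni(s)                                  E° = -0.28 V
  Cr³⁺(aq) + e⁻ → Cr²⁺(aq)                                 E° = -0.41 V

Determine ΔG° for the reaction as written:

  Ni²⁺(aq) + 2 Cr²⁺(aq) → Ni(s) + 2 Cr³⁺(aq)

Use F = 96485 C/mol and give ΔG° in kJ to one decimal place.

As written, Ni²⁺/Ni is reduced (cathode) and Cr³⁺/Cr²⁺ is oxidised (anode), so E°cell = (-0.28) − (-0.41) = +0.13 V.
Balancing electrons gives n = 2.
ΔG° = −nFE° = −(2)(96485)(+0.13) = -25,086 J = -25.1 kJ.

-25.1 kJ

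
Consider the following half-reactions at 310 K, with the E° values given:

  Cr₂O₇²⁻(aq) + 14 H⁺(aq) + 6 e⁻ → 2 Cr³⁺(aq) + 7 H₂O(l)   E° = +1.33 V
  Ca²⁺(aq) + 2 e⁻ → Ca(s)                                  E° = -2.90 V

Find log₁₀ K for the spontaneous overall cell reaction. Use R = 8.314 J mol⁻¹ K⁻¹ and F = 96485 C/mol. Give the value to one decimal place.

Cathode: Cr₂O₇²⁻/Cr³⁺; anode: Ca²⁺/Ca. E°cell = (+1.33) − (-2.90) = +4.23 V, with n = 6.
ΔG° = −nFE° = −RT ln K, so ln K = nFE°/(RT) = (6)(96485)(+4.23) / ((8.314)(310)) = 950.123.
log₁₀ K = 950.123 / ln 10 = 412.6.

412.6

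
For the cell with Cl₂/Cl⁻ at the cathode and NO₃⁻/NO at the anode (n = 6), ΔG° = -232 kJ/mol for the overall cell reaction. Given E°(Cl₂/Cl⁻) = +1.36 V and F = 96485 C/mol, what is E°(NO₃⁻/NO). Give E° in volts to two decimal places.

+0.96 V

E°cell = −ΔG°/(nF) = −(-232×10³)/((6)(96485)) = +0.401 V.
Since Cl₂/Cl⁻ is the cathode and NO₃⁻/NO the anode, E°cell = E°(Cl₂/Cl⁻) − E°(NO₃⁻/NO).
So E°(NO₃⁻/NO) = E°(Cl₂/Cl⁻) − E°cell = (+1.36) − (+0.401) = +0.96 V.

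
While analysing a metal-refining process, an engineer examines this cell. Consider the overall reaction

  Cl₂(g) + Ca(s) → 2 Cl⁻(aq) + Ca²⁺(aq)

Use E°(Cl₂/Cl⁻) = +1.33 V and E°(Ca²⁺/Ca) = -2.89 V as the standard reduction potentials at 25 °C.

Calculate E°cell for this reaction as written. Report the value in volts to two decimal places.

+4.22 V

The Cl₂/Cl⁻ couple has the higher reduction potential, so it is the cathode; Ca²⁺/Ca is oxidised at the anode.
E°cell = E°(cathode) − E°(anode) = (+1.33) − (-2.89) = +4.22 V.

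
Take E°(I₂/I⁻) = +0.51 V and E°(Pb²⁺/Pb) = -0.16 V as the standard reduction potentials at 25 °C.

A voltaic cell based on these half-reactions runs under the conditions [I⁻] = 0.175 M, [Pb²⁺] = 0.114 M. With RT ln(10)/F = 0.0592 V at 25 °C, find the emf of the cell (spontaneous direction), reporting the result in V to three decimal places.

+0.743 V

I₂/I⁻ is the cathode (higher E°), Pb²⁺/Pb the anode: E°cell = +0.51 − (-0.16) = +0.67 V, n = 2.
Overall: I₂(s) + Pb(s) → 2 I⁻(aq) + Pb²⁺(aq)
Q = [I⁻]^2·[Pb²⁺]; log Q = -2.457.
E = E° − (0.0592/n) log Q = +0.67 − (0.0592/2)(-2.457) = +0.743 V.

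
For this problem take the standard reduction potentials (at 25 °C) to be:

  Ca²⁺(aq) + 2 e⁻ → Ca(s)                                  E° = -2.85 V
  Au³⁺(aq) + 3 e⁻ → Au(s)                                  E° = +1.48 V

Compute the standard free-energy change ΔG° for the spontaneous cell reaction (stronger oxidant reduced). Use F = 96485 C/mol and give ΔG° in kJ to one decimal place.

-2506.7 kJ

Au³⁺/Au (E° = +1.48 V) is the cathode; Ca²⁺/Ca (E° = -2.85 V) is the anode, so E°cell = +4.33 V.
Balancing electrons gives n = 6 (lcm of 3 and 2).
ΔG° = −nFE° = −(6)(96485)(+4.33) = -2,506,680 J = -2506.7 kJ.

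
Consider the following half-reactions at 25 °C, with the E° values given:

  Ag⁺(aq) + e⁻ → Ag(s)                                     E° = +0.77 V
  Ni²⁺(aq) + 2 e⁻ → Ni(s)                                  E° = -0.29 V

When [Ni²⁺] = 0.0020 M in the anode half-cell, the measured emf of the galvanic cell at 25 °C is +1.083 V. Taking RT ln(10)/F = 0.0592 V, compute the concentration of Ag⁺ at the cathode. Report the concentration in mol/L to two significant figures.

0.11 M

Ag⁺/Ag is the cathode, Ni²⁺/Ni the anode: E°cell = +1.06 V, n = 2.
Overall reaction: 2 Ag⁺(aq) + Ni(s) → 2 Ag(s) + Ni²⁺(aq); Q = [Ni²⁺]^1/[Ag⁺]^2.
From E = E° − (0.0592/n) log Q: log Q = (E° − E)·n/0.0592 = (+1.06 − (+1.083))·2/0.0592 = -0.7770.
So 2·log[Ag⁺] = 1·log(0.002) − log Q = -2.6990 − (-0.7770) = -1.9220; log[Ag⁺] = -1.9220 / 2 = -0.9610; [Ag⁺] = 10^(-0.9610) ≈ 0.11 M.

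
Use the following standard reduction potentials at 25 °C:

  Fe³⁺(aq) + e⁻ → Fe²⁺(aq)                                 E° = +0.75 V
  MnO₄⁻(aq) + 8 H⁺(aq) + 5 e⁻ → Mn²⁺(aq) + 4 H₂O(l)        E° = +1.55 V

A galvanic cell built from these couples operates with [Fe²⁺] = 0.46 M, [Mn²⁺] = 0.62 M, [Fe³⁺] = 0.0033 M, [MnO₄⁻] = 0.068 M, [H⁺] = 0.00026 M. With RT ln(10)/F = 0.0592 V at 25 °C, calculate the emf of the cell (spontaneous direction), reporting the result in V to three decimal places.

MnO₄⁻/Mn²⁺ is the cathode (higher E°), Fe³⁺/Fe²⁺ the anode: E°cell = +1.55 − (+0.75) = +0.80 V, n = 5.
Overall: MnO₄⁻(aq) + 8 H⁺(aq) + 5 Fe²⁺(aq) → Mn²⁺(aq) + 4 H₂O(l) + 5 Fe³⁺(aq)
Q = [Mn²⁺]·[Fe³⁺]^5 / ([MnO₄⁻]·[H⁺]^8·[Fe²⁺]^5); log Q = 18.919.
E = E° − (0.0592/n) log Q = +0.80 − (0.0592/5)(18.919) = +0.576 V.

+0.576 V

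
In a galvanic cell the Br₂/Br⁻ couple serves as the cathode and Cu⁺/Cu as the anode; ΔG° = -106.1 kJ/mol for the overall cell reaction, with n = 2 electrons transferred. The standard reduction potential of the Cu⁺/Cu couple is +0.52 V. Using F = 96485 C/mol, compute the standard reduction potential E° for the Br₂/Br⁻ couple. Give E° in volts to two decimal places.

+1.07 V

E°cell = −ΔG°/(nF) = −(-106.1×10³)/((2)(96485)) = +0.550 V.
Since Br₂/Br⁻ is the cathode and Cu⁺/Cu the anode, E°cell = E°(Br₂/Br⁻) − E°(Cu⁺/Cu).
So E°(Br₂/Br⁻) = E°cell + E°(Cu⁺/Cu) = +0.550 + (+0.52) = +1.07 V.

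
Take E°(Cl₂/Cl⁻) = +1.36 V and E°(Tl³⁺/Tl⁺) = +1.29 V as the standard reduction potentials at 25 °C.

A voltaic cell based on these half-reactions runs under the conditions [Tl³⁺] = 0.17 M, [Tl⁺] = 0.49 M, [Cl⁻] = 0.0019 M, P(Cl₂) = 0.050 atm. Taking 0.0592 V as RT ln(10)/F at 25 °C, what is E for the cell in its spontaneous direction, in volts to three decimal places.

Cl₂/Cl⁻ is the cathode (higher E°), Tl³⁺/Tl⁺ the anode: E°cell = +1.36 − (+1.29) = +0.07 V, n = 2.
Overall: Cl₂(g) + Tl⁺(aq) → 2 Cl⁻(aq) + Tl³⁺(aq)
Q = [Cl⁻]^2·[Tl³⁺] / (P(Cl₂)·[Tl⁺]); log Q = -4.601.
E = E° − (0.0592/n) log Q = +0.07 − (0.0592/2)(-4.601) = +0.206 V.

+0.206 V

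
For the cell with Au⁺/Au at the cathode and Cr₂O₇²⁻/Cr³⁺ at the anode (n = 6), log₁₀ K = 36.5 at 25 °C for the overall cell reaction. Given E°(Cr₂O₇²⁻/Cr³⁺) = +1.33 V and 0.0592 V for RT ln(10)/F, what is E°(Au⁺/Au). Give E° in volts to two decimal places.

E°cell = (0.0592/n)·log K = (0.0592/6)(36.5) = +0.360 V.
Since Au⁺/Au is the cathode and Cr₂O₇²⁻/Cr³⁺ the anode, E°cell = E°(Au⁺/Au) − E°(Cr₂O₇²⁻/Cr³⁺).
So E°(Au⁺/Au) = E°cell + E°(Cr₂O₇²⁻/Cr³⁺) = +0.360 + (+1.33) = +1.69 V.

+1.69 V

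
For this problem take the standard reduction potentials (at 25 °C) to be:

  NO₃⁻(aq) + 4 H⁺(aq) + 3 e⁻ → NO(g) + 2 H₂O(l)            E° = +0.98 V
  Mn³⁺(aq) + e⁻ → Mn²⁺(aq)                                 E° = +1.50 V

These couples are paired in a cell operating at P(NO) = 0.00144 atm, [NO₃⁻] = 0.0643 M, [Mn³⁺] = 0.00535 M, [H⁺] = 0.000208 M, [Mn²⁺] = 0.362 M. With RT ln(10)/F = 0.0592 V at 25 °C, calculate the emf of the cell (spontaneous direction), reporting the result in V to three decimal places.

+0.670 V

Mn³⁺/Mn²⁺ is the cathode (higher E°), NO₃⁻/NO the anode: E°cell = +1.50 − (+0.98) = +0.52 V, n = 3.
Overall: 3 Mn³⁺(aq) + NO(g) + 2 H₂O(l) → 3 Mn²⁺(aq) + NO₃⁻(aq) + 4 H⁺(aq)
Q = [Mn²⁺]^3·[NO₃⁻]·[H⁺]^4 / ([Mn³⁺]^3·P(NO)); log Q = -7.587.
E = E° − (0.0592/n) log Q = +0.52 − (0.0592/3)(-7.587) = +0.670 V.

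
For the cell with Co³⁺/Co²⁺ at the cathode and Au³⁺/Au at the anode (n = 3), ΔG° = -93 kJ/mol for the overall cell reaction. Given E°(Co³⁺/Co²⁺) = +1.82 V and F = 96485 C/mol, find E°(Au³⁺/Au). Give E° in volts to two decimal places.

+1.50 V

E°cell = −ΔG°/(nF) = −(-93×10³)/((3)(96485)) = +0.321 V.
Since Co³⁺/Co²⁺ is the cathode and Au³⁺/Au the anode, E°cell = E°(Co³⁺/Co²⁺) − E°(Au³⁺/Au).
So E°(Au³⁺/Au) = E°(Co³⁺/Co²⁺) − E°cell = (+1.82) − (+0.321) = +1.50 V.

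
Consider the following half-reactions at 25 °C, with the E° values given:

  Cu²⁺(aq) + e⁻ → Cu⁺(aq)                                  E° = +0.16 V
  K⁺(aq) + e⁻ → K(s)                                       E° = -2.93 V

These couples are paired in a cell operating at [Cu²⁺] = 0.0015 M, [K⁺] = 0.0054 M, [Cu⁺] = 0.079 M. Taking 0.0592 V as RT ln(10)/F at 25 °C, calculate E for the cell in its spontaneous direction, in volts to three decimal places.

Cu²⁺/Cu⁺ is the cathode (higher E°), K⁺/K the anode: E°cell = +0.16 − (-2.93) = +3.09 V, n = 1.
Overall: Cu²⁺(aq) + K(s) → Cu⁺(aq) + K⁺(aq)
Q = [Cu⁺]·[K⁺] / ([Cu²⁺]); log Q = -0.546.
E = E° − (0.0592/n) log Q = +3.09 − (0.0592/1)(-0.546) = +3.122 V.

+3.122 V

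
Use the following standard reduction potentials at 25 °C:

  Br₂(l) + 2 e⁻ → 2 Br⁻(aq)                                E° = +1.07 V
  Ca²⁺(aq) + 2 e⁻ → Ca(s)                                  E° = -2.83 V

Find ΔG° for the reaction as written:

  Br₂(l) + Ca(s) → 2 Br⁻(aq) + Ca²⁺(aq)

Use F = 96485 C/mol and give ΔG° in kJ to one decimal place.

As written, Br₂/Br⁻ is reduced (cathode) and Ca²⁺/Ca is oxidised (anode), so E°cell = (+1.07) − (-2.83) = +3.90 V.
Balancing electrons gives n = 2.
ΔG° = −nFE° = −(2)(96485)(+3.90) = -752,583 J = -752.6 kJ.

-752.6 kJ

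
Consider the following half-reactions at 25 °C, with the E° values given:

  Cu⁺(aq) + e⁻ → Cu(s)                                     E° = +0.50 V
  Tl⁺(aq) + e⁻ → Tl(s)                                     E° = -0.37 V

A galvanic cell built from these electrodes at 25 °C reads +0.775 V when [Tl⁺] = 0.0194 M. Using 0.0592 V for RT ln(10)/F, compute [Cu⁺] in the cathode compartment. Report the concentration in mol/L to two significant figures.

Cu⁺/Cu is the cathode, Tl⁺/Tl the anode: E°cell = +0.87 V, n = 1.
Overall reaction: Cu⁺(aq) + Tl(s) → Cu(s) + Tl⁺(aq); Q = [Tl⁺]^1/[Cu⁺]^1.
From E = E° − (0.0592/n) log Q: log Q = (E° − E)·n/0.0592 = (+0.87 − (+0.775))·1/0.0592 = 1.6047.
So 1·log[Cu⁺] = 1·log(0.0194) − log Q = -1.7122 − (1.6047) = -3.3169; [Cu⁺] = 10^(-3.3169) ≈ 0.00048 M.

0.00048 M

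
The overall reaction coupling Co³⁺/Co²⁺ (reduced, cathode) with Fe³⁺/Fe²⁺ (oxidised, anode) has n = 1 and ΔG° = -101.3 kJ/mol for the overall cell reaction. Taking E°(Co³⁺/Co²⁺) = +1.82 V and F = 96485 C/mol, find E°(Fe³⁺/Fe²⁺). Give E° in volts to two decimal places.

+0.77 V

E°cell = −ΔG°/(nF) = −(-101.3×10³)/((1)(96485)) = +1.050 V.
Since Co³⁺/Co²⁺ is the cathode and Fe³⁺/Fe²⁺ the anode, E°cell = E°(Co³⁺/Co²⁺) − E°(Fe³⁺/Fe²⁺).
So E°(Fe³⁺/Fe²⁺) = E°(Co³⁺/Co²⁺) − E°cell = (+1.82) − (+1.050) = +0.77 V.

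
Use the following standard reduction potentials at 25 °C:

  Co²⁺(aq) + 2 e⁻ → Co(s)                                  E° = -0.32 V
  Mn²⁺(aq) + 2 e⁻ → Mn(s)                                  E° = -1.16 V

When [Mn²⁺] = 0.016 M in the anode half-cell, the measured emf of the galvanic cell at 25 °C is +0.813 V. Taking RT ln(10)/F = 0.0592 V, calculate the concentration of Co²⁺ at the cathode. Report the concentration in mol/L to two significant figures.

0.0020 M

Co²⁺/Co is the cathode, Mn²⁺/Mn the anode: E°cell = +0.84 V, n = 2.
Overall reaction: Co²⁺(aq) + Mn(s) → Co(s) + Mn²⁺(aq); Q = [Mn²⁺]^1/[Co²⁺]^1.
From E = E° − (0.0592/n) log Q: log Q = (E° − E)·n/0.0592 = (+0.84 − (+0.813))·2/0.0592 = 0.9122.
So 1·log[Co²⁺] = 1·log(0.016) − log Q = -1.7959 − (0.9122) = -2.7081; [Co²⁺] = 10^(-2.7081) ≈ 0.0020 M.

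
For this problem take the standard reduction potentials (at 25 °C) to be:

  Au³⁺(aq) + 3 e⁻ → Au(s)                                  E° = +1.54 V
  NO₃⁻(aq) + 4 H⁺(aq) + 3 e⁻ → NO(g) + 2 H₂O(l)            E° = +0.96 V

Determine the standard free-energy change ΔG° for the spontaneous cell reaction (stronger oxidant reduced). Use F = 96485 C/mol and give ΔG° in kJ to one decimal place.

-167.9 kJ

Au³⁺/Au (E° = +1.54 V) is the cathode; NO₃⁻/NO (E° = +0.96 V) is the anode, so E°cell = +0.58 V.
Balancing electrons gives n = 3 (lcm of 3 and 3).
ΔG° = −nFE° = −(3)(96485)(+0.58) = -167,884 J = -167.9 kJ.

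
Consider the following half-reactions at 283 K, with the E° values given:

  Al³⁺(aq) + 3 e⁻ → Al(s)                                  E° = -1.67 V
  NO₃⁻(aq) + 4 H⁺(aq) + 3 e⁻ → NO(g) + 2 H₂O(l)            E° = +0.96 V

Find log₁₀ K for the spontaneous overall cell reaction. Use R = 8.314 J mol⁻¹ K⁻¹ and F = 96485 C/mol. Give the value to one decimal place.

140.5

Cathode: NO₃⁻/NO; anode: Al³⁺/Al. E°cell = (+0.96) − (-1.67) = +2.63 V, with n = 3.
ΔG° = −nFE° = −RT ln K, so ln K = nFE°/(RT) = (3)(96485)(+2.63) / ((8.314)(283)) = 323.549.
log₁₀ K = 323.549 / ln 10 = 140.5.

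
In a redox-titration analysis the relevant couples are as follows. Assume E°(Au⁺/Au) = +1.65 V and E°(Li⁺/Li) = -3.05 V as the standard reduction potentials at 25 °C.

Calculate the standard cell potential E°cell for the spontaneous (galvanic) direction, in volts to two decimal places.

+4.70 V

The Au⁺/Au couple has the higher reduction potential, so it is the cathode; Li⁺/Li is oxidised at the anode.
E°cell = E°(cathode) − E°(anode) = (+1.65) − (-3.05) = +4.70 V.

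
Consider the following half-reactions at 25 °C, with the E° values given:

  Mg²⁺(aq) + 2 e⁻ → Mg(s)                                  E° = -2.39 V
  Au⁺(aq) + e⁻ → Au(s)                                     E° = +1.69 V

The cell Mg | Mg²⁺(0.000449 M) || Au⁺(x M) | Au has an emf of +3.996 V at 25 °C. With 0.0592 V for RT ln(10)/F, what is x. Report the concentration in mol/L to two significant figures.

0.00081 M

Au⁺/Au is the cathode, Mg²⁺/Mg the anode: E°cell = +4.08 V, n = 2.
Overall reaction: 2 Au⁺(aq) + Mg(s) → 2 Au(s) + Mg²⁺(aq); Q = [Mg²⁺]^1/[Au⁺]^2.
From E = E° − (0.0592/n) log Q: log Q = (E° − E)·n/0.0592 = (+4.08 − (+3.996))·2/0.0592 = 2.8378.
So 2·log[Au⁺] = 1·log(0.000449) − log Q = -3.3478 − (2.8378) = -6.1856; log[Au⁺] = -6.1856 / 2 = -3.0928; [Au⁺] = 10^(-3.0928) ≈ 0.00081 M.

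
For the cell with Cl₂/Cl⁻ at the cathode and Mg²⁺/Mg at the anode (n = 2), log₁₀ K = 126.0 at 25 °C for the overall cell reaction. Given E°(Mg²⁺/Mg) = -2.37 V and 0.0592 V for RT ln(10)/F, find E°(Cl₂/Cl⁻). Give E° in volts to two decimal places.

E°cell = (0.0592/n)·log K = (0.0592/2)(126.0) = +3.730 V.
Since Cl₂/Cl⁻ is the cathode and Mg²⁺/Mg the anode, E°cell = E°(Cl₂/Cl⁻) − E°(Mg²⁺/Mg).
So E°(Cl₂/Cl⁻) = E°cell + E°(Mg²⁺/Mg) = +3.730 + (-2.37) = +1.36 V.

+1.36 V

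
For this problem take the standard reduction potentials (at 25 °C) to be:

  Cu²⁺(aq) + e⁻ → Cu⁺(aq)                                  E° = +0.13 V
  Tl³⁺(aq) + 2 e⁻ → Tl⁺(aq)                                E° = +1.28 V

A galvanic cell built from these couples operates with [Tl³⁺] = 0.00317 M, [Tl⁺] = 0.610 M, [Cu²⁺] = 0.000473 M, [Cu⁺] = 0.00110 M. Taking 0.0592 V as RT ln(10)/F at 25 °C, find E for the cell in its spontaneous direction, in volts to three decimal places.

+1.104 V

Tl³⁺/Tl⁺ is the cathode (higher E°), Cu²⁺/Cu⁺ the anode: E°cell = +1.28 − (+0.13) = +1.15 V, n = 2.
Overall: Tl³⁺(aq) + 2 Cu⁺(aq) → Tl⁺(aq) + 2 Cu²⁺(aq)
Q = [Tl⁺]·[Cu²⁺]^2 / ([Tl³⁺]·[Cu⁺]^2); log Q = 1.551.
E = E° − (0.0592/n) log Q = +1.15 − (0.0592/2)(1.551) = +1.104 V.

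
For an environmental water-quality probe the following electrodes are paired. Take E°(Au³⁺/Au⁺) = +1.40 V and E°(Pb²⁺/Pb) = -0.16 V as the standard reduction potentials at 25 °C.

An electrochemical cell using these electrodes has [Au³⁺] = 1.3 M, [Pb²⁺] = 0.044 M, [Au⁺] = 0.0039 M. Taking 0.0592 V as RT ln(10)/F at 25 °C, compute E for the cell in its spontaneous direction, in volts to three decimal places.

Au³⁺/Au⁺ is the cathode (higher E°), Pb²⁺/Pb the anode: E°cell = +1.40 − (-0.16) = +1.56 V, n = 2.
Overall: Au³⁺(aq) + Pb(s) → Au⁺(aq) + Pb²⁺(aq)
Q = [Au⁺]·[Pb²⁺] / ([Au³⁺]); log Q = -3.879.
E = E° − (0.0592/n) log Q = +1.56 − (0.0592/2)(-3.879) = +1.675 V.

+1.675 V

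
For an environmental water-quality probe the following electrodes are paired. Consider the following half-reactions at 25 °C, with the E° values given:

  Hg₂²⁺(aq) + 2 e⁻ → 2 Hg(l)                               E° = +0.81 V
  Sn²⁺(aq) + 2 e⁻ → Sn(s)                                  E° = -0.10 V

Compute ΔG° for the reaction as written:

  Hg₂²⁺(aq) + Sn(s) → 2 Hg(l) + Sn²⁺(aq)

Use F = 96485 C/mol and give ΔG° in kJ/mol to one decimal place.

-175.6 kJ/mol

As written, Hg₂²⁺/Hg is reduced (cathode) and Sn²⁺/Sn is oxidised (anode), so E°cell = (+0.81) − (-0.10) = +0.91 V.
Balancing electrons gives n = 2.
ΔG° = −nFE° = −(2)(96485)(+0.91) = -175,603 J = -175.6 kJ/mol.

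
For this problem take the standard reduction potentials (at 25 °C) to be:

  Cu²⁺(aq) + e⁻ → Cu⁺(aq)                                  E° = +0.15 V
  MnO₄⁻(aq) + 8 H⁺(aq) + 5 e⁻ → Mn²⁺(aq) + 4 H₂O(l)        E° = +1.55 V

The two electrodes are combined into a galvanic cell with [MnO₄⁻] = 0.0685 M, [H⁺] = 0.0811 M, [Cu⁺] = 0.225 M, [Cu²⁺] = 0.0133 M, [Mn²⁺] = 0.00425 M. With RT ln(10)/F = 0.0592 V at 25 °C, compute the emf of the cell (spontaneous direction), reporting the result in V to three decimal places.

MnO₄⁻/Mn²⁺ is the cathode (higher E°), Cu²⁺/Cu⁺ the anode: E°cell = +1.55 − (+0.15) = +1.40 V, n = 5.
Overall: MnO₄⁻(aq) + 8 H⁺(aq) + 5 Cu⁺(aq) → Mn²⁺(aq) + 4 H₂O(l) + 5 Cu²⁺(aq)
Q = [Mn²⁺]·[Cu²⁺]^5 / ([MnO₄⁻]·[H⁺]^8·[Cu⁺]^5); log Q = 1.379.
E = E° − (0.0592/n) log Q = +1.40 − (0.0592/5)(1.379) = +1.384 V.

+1.384 V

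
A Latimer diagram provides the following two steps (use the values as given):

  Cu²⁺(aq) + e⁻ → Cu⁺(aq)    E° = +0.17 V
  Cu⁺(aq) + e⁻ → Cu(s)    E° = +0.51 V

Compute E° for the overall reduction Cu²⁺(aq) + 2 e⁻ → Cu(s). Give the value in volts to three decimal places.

Standard free energies of sequential steps add: ΔG°₃ = ΔG°₁ + ΔG°₂, so n₃E°₃ = n₁E°₁ + n₂E°₂.
E°₃ = (1×+0.17 + 1×+0.51) / 2 = (+0.680) / 2 = +0.340 V.

+0.340 V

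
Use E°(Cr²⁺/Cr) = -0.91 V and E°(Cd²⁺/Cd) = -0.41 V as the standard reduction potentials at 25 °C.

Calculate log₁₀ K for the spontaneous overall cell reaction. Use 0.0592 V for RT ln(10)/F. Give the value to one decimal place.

16.9

Cathode: Cd²⁺/Cd; anode: Cr²⁺/Cr. E°cell = +0.50 V, n = 2.
log K = nE°cell / 0.0592 = (2)(+0.50) / 0.0592 = 16.9.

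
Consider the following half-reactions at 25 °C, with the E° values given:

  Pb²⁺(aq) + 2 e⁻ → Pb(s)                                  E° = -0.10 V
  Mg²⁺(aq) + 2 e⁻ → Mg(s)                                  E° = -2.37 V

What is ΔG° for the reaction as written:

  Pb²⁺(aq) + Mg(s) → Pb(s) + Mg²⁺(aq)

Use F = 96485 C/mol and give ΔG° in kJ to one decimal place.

-438.0 kJ

As written, Pb²⁺/Pb is reduced (cathode) and Mg²⁺/Mg is oxidised (anode), so E°cell = (-0.10) − (-2.37) = +2.27 V.
Balancing electrons gives n = 2.
ΔG° = −nFE° = −(2)(96485)(+2.27) = -438,042 J = -438.0 kJ.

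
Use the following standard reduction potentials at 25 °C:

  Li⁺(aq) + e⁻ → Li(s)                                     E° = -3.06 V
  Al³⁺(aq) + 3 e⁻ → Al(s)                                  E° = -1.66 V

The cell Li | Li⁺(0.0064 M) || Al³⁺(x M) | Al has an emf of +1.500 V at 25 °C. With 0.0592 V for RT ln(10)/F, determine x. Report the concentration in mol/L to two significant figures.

Al³⁺/Al is the cathode, Li⁺/Li the anode: E°cell = +1.40 V, n = 3.
Overall reaction: Al³⁺(aq) + 3 Li(s) → Al(s) + 3 Li⁺(aq); Q = [Li⁺]^3/[Al³⁺]^1.
From E = E° − (0.0592/n) log Q: log Q = (E° − E)·n/0.0592 = (+1.40 − (+1.500))·3/0.0592 = -5.0676.
So 1·log[Al³⁺] = 3·log(0.0064) − log Q = -6.5815 − (-5.0676) = -1.5139; [Al³⁺] = 10^(-1.5139) ≈ 0.031 M.

0.031 M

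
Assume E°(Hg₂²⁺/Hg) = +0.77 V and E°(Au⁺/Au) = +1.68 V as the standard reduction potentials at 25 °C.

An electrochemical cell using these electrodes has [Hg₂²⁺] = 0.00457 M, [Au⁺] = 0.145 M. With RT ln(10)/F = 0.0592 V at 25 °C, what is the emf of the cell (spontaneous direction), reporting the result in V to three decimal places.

+0.930 V

Au⁺/Au is the cathode (higher E°), Hg₂²⁺/Hg the anode: E°cell = +1.68 − (+0.77) = +0.91 V, n = 2.
Overall: 2 Au⁺(aq) + 2 Hg(l) → 2 Au(s) + Hg₂²⁺(aq)
Q = [Hg₂²⁺] / ([Au⁺]^2); log Q = -0.663.
E = E° − (0.0592/n) log Q = +0.91 − (0.0592/2)(-0.663) = +0.930 V.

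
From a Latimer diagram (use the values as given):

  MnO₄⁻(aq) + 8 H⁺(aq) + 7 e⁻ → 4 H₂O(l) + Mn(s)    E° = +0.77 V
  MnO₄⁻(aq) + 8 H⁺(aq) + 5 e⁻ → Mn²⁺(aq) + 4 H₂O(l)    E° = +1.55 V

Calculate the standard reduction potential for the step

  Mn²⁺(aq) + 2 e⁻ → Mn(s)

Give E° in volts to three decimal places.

Sequential free energies add, so n₃E°₃ = n₁E°₁ + n₂E°₂.
With n₃ = 7, and the known step contributing 5×(+1.55) V, the unknown satisfies 2·E° = 7×(+0.77) − 5×(+1.55) = -2.360.
E° = -2.360 / 2 = -1.180 V.

-1.180 V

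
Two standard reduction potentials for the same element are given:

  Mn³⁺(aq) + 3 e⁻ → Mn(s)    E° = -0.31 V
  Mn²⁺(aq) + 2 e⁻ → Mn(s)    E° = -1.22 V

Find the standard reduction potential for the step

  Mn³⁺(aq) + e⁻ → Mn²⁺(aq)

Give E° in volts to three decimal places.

Sequential free energies add, so n₃E°₃ = n₁E°₁ + n₂E°₂.
With n₃ = 3, and the known step contributing 2×(-1.22) V, the unknown satisfies 1·E° = 3×(-0.31) − 2×(-1.22) = +1.510.
E° = +1.510 / 1 = +1.510 V.

+1.510 V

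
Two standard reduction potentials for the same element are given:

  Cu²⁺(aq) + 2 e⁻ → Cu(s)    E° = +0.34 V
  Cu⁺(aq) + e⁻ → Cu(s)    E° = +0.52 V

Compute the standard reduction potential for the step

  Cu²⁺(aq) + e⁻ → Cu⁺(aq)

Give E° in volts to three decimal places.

+0.160 V

Sequential free energies add, so n₃E°₃ = n₁E°₁ + n₂E°₂.
With n₃ = 2, and the known step contributing 1×(+0.52) V, the unknown satisfies 1·E° = 2×(+0.34) − 1×(+0.52) = +0.160.
E° = +0.160 / 1 = +0.160 V.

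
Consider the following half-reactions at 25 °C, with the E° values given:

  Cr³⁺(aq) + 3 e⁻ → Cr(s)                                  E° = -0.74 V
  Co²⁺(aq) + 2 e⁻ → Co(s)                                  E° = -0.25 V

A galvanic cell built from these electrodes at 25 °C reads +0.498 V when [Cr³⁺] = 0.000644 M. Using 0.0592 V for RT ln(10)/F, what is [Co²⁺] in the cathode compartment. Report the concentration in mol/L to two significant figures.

Co²⁺/Co is the cathode, Cr³⁺/Cr the anode: E°cell = +0.49 V, n = 6.
Overall reaction: 3 Co²⁺(aq) + 2 Cr(s) → 3 Co(s) + 2 Cr³⁺(aq); Q = [Cr³⁺]^2/[Co²⁺]^3.
From E = E° − (0.0592/n) log Q: log Q = (E° − E)·n/0.0592 = (+0.49 − (+0.498))·6/0.0592 = -0.8108.
So 3·log[Co²⁺] = 2·log(0.000644) − log Q = -6.3822 − (-0.8108) = -5.5714; log[Co²⁺] = -5.5714 / 3 = -1.8571; [Co²⁺] = 10^(-1.8571) ≈ 0.014 M.

0.014 M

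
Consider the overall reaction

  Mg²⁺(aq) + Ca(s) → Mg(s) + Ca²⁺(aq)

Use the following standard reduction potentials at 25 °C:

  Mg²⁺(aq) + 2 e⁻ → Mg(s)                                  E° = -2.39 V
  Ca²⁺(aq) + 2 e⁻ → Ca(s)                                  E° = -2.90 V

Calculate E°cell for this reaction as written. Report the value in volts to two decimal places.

The Mg²⁺/Mg couple has the higher reduction potential, so it is the cathode; Ca²⁺/Ca is oxidised at the anode.
E°cell = E°(cathode) − E°(anode) = (-2.39) − (-2.90) = +0.51 V.
Since E°cell > 0, the reaction is spontaneous under standard conditions.

+0.51 V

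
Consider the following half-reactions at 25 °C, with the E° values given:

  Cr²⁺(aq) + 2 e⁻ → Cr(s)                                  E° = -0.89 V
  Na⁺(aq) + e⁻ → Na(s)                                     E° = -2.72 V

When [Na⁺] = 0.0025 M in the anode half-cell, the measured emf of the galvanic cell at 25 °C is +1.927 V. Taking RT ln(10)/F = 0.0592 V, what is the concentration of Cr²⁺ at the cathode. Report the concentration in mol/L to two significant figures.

Cr²⁺/Cr is the cathode, Na⁺/Na the anode: E°cell = +1.83 V, n = 2.
Overall reaction: Cr²⁺(aq) + 2 Na(s) → Cr(s) + 2 Na⁺(aq); Q = [Na⁺]^2/[Cr²⁺]^1.
From E = E° − (0.0592/n) log Q: log Q = (E° − E)·n/0.0592 = (+1.83 − (+1.927))·2/0.0592 = -3.2770.
So 1·log[Cr²⁺] = 2·log(0.0025) − log Q = -5.2041 − (-3.2770) = -1.9271; [Cr²⁺] = 10^(-1.9271) ≈ 0.012 M.

0.012 M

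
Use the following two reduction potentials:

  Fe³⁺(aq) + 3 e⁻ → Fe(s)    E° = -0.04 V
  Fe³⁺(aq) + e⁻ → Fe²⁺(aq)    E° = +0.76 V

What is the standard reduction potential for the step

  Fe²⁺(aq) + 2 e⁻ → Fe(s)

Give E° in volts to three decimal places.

-0.440 V

Sequential free energies add, so n₃E°₃ = n₁E°₁ + n₂E°₂.
With n₃ = 3, and the known step contributing 1×(+0.76) V, the unknown satisfies 2·E° = 3×(-0.04) − 1×(+0.76) = -0.880.
E° = -0.880 / 2 = -0.440 V.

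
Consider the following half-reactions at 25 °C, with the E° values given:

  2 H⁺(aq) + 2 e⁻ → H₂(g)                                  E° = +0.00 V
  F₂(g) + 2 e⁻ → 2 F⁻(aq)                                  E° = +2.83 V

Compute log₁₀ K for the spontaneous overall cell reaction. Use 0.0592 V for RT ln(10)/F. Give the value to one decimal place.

95.6

Cathode: F₂/F⁻; anode: H⁺/H₂. E°cell = +2.83 V, n = 2.
log K = nE°cell / 0.0592 = (2)(+2.83) / 0.0592 = 95.6.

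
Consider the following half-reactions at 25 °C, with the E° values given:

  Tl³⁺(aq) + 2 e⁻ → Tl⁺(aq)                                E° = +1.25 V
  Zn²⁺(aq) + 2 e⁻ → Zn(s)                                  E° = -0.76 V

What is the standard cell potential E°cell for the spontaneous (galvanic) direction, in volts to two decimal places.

+2.01 V

The Tl³⁺/Tl⁺ couple has the higher reduction potential, so it is the cathode; Zn²⁺/Zn is oxidised at the anode.
E°cell = E°(cathode) − E°(anode) = (+1.25) − (-0.76) = +2.01 V.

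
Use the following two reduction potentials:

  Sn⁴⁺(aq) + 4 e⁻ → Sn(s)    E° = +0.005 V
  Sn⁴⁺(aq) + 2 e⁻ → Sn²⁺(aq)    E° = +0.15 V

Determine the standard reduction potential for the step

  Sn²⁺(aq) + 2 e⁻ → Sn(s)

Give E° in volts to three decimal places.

Sequential free energies add, so n₃E°₃ = n₁E°₁ + n₂E°₂.
With n₃ = 4, and the known step contributing 2×(+0.15) V, the unknown satisfies 2·E° = 4×(+0.005) − 2×(+0.15) = -0.280.
E° = -0.280 / 2 = -0.140 V.

-0.140 V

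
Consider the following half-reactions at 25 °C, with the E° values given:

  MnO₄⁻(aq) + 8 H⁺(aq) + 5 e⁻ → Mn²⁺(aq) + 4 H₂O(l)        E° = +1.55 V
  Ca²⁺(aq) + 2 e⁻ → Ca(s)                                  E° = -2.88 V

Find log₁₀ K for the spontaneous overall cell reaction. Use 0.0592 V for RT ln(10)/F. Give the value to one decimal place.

Cathode: MnO₄⁻/Mn²⁺; anode: Ca²⁺/Ca. E°cell = +4.43 V, n = 10.
log K = nE°cell / 0.0592 = (10)(+4.43) / 0.0592 = 748.3.

748.3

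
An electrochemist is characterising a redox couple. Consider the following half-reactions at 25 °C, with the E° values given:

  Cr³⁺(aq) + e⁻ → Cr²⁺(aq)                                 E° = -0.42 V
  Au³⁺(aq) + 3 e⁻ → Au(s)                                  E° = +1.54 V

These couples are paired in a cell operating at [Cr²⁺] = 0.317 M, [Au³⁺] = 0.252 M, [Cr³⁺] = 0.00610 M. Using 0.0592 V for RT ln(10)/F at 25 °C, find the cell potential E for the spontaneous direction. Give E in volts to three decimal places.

Au³⁺/Au is the cathode (higher E°), Cr³⁺/Cr²⁺ the anode: E°cell = +1.54 − (-0.42) = +1.96 V, n = 3.
Overall: Au³⁺(aq) + 3 Cr²⁺(aq) → Au(s) + 3 Cr³⁺(aq)
Q = [Cr³⁺]^3 / ([Au³⁺]·[Cr²⁺]^3); log Q = -4.549.
E = E° − (0.0592/n) log Q = +1.96 − (0.0592/3)(-4.549) = +2.050 V.

+2.050 V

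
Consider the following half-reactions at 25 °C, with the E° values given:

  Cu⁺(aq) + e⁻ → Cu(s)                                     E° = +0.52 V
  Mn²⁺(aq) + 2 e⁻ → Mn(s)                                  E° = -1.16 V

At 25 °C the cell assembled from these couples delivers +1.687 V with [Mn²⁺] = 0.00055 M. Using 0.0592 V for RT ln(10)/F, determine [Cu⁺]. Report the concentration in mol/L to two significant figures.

Cu⁺/Cu is the cathode, Mn²⁺/Mn the anode: E°cell = +1.68 V, n = 2.
Overall reaction: 2 Cu⁺(aq) + Mn(s) → 2 Cu(s) + Mn²⁺(aq); Q = [Mn²⁺]^1/[Cu⁺]^2.
From E = E° − (0.0592/n) log Q: log Q = (E° − E)·n/0.0592 = (+1.68 − (+1.687))·2/0.0592 = -0.2365.
So 2·log[Cu⁺] = 1·log(0.00055) − log Q = -3.2596 − (-0.2365) = -3.0231; log[Cu⁺] = -3.0231 / 2 = -1.5115; [Cu⁺] = 10^(-1.5115) ≈ 0.031 M.

0.031 M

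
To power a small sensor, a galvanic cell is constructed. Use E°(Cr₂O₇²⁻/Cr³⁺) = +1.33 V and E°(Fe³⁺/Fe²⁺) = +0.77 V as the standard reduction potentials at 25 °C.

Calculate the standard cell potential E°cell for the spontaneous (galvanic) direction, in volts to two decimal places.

The Cr₂O₇²⁻/Cr³⁺ couple has the higher reduction potential, so it is the cathode; Fe³⁺/Fe²⁺ is oxidised at the anode.
E°cell = E°(cathode) − E°(anode) = (+1.33) − (+0.77) = +0.56 V.

+0.56 V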